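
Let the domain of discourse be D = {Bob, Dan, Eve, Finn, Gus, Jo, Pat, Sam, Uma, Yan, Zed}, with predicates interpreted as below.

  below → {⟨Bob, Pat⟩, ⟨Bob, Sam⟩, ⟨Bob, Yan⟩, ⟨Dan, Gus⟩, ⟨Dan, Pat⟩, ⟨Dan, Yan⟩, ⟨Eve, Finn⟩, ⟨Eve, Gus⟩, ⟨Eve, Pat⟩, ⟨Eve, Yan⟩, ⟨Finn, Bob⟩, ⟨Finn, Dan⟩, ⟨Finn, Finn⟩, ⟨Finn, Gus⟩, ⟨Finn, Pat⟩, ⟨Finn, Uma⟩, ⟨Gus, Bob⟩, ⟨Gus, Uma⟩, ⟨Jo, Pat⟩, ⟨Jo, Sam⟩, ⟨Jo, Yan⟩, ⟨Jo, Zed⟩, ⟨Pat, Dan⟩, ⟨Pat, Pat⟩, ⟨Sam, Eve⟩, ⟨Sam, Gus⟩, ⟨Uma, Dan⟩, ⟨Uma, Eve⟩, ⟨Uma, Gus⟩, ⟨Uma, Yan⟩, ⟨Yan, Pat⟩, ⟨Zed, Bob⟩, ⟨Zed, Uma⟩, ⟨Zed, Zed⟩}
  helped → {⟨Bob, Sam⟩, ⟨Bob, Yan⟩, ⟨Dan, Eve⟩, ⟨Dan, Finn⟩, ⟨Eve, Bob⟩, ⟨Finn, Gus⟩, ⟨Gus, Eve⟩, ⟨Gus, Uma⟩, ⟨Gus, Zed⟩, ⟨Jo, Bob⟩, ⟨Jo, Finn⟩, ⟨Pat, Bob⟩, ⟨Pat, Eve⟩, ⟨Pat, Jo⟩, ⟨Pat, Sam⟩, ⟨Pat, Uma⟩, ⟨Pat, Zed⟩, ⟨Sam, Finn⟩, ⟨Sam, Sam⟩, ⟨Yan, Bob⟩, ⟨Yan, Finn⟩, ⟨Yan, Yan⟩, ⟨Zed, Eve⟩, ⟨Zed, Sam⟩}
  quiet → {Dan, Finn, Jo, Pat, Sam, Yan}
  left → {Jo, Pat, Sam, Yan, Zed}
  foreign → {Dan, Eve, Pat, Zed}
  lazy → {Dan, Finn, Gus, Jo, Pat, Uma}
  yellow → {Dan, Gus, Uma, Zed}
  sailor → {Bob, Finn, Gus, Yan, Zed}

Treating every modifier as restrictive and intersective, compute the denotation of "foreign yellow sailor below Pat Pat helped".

{}

⟦below Pat⟧ = {x : ⟨x, Pat⟩ ∈ ⟦below⟧} = {Bob, Dan, Eve, Finn, Jo, Pat, Yan}
⟦Pat helped⟧ = {x : ⟨Pat, x⟩ ∈ ⟦helped⟧} = {Bob, Eve, Jo, Sam, Uma, Zed}
⟦sailor⟧ = {Bob, Finn, Gus, Yan, Zed}
… ∩ ⟦below Pat⟧ = {Bob, Finn, Gus, Yan, Zed} ∩ {Bob, Dan, Eve, Finn, Jo, Pat, Yan} = {Bob, Finn, Yan}
… ∩ ⟦Pat helped⟧ = {Bob, Finn, Yan} ∩ {Bob, Eve, Jo, Sam, Uma, Zed} = {Bob}
… ∩ ⟦foreign⟧ = {Bob} ∩ {Dan, Eve, Pat, Zed} = ∅
… ∩ ⟦yellow⟧ = ∅ ∩ {Dan, Gus, Uma, Zed} = ∅
So ⟦foreign yellow sailor below Pat Pat helped⟧ = {}.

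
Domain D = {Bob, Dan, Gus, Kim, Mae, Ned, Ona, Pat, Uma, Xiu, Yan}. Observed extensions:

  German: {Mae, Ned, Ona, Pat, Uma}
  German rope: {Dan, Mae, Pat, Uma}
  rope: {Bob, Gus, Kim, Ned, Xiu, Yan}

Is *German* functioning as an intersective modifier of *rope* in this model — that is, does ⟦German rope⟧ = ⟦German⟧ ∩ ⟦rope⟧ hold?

⟦German⟧ ∩ ⟦rope⟧ = {Mae, Ned, Ona, Pat, Uma} ∩ {Bob, Gus, Kim, Ned, Xiu, Yan} = {Ned}
Observed ⟦German rope⟧ = {Dan, Mae, Pat, Uma}.
These differ, so the modifier is not intersective in this model.

no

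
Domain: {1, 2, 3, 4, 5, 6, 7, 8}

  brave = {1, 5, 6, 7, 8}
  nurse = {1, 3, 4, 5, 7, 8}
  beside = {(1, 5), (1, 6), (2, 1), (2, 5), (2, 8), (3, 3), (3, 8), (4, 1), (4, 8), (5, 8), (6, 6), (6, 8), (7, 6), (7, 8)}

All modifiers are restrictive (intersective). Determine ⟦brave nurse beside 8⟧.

⟦beside 8⟧ = {x : ⟨x, 8⟩ ∈ ⟦beside⟧} = {2, 3, 4, 5, 6, 7}
⟦nurse⟧ = {1, 3, 4, 5, 7, 8}
… ∩ ⟦beside 8⟧ = {1, 3, 4, 5, 7, 8} ∩ {2, 3, 4, 5, 6, 7} = {3, 4, 5, 7}
… ∩ ⟦brave⟧ = {3, 4, 5, 7} ∩ {1, 5, 6, 7, 8} = {5, 7}
So ⟦brave nurse beside 8⟧ = {5, 7}.

{5, 7}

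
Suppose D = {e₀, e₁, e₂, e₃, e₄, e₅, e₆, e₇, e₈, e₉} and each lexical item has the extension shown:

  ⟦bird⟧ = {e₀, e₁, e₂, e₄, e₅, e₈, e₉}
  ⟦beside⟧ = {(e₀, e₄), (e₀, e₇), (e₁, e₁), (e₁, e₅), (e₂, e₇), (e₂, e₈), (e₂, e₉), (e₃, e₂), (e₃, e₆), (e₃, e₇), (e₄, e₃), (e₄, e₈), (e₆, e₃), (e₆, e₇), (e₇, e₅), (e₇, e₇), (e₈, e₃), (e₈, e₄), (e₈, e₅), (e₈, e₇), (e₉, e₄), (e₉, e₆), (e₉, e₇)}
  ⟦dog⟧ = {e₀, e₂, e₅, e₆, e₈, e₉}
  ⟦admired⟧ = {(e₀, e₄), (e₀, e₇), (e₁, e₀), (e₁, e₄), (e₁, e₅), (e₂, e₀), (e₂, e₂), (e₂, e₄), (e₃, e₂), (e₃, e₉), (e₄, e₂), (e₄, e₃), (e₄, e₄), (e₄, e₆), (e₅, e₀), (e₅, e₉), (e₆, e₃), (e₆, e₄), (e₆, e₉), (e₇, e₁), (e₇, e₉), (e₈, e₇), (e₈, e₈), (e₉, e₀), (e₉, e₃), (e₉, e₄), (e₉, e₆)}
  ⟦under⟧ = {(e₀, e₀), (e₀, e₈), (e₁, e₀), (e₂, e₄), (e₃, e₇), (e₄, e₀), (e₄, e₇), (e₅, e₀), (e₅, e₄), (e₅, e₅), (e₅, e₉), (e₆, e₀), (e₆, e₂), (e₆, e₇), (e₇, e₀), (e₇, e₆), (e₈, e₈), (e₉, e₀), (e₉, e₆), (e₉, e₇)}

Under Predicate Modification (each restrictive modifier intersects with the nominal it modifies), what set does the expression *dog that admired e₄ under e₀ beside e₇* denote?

{e₀, e₆, e₉}

⟦that admired e₄⟧ = {x : ⟨x, e₄⟩ ∈ ⟦admired⟧} = {e₀, e₁, e₂, e₄, e₆, e₉}
⟦under e₀⟧ = {x : ⟨x, e₀⟩ ∈ ⟦under⟧} = {e₀, e₁, e₄, e₅, e₆, e₇, e₉}
⟦beside e₇⟧ = {x : ⟨x, e₇⟩ ∈ ⟦beside⟧} = {e₀, e₂, e₃, e₆, e₇, e₈, e₉}
⟦dog⟧ = {e₀, e₂, e₅, e₆, e₈, e₉}
… ∩ ⟦that admired e₄⟧ = {e₀, e₂, e₅, e₆, e₈, e₉} ∩ {e₀, e₁, e₂, e₄, e₆, e₉} = {e₀, e₂, e₆, e₉}
… ∩ ⟦under e₀⟧ = {e₀, e₂, e₆, e₉} ∩ {e₀, e₁, e₄, e₅, e₆, e₇, e₉} = {e₀, e₆, e₉}
… ∩ ⟦beside e₇⟧ = {e₀, e₆, e₉} ∩ {e₀, e₂, e₃, e₆, e₇, e₈, e₉} = {e₀, e₆, e₉}
So ⟦dog that admired e₄ under e₀ beside e₇⟧ = {e₀, e₆, e₉}.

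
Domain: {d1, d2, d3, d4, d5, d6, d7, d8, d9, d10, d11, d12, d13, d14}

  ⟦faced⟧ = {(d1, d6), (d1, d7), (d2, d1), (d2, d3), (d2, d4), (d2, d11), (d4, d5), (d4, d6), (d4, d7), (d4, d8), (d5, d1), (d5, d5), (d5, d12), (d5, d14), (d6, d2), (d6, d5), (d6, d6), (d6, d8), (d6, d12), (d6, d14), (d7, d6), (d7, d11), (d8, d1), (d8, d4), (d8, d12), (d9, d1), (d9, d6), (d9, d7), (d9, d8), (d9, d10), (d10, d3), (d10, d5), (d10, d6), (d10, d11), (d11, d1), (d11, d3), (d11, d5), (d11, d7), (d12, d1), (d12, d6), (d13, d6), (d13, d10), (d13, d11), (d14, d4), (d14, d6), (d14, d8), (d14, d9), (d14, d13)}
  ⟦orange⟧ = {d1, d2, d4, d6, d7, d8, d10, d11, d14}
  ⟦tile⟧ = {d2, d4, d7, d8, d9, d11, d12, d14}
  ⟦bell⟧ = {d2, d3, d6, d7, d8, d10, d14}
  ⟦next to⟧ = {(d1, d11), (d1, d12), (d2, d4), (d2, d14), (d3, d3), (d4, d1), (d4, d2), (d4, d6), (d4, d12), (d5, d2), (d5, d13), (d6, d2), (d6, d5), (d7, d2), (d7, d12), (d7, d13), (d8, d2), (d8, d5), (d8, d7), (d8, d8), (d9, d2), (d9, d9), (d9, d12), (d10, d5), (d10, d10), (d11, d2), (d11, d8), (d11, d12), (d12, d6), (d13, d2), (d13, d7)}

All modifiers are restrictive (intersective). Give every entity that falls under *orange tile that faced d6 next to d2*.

{d4, d7}

⟦that faced d6⟧ = {x : ⟨x, d6⟩ ∈ ⟦faced⟧} = {d1, d4, d6, d7, d9, d10, d12, d13, d14}
⟦next to d2⟧ = {x : ⟨x, d2⟩ ∈ ⟦next to⟧} = {d4, d5, d6, d7, d8, d9, d11, d13}
⟦tile⟧ = {d2, d4, d7, d8, d9, d11, d12, d14}
… ∩ ⟦that faced d6⟧ = {d2, d4, d7, d8, d9, d11, d12, d14} ∩ {d1, d4, d6, d7, d9, d10, d12, d13, d14} = {d4, d7, d9, d12, d14}
… ∩ ⟦next to d2⟧ = {d4, d7, d9, d12, d14} ∩ {d4, d5, d6, d7, d8, d9, d11, d13} = {d4, d7, d9}
… ∩ ⟦orange⟧ = {d4, d7, d9} ∩ {d1, d2, d4, d6, d7, d8, d10, d11, d14} = {d4, d7}
So ⟦orange tile that faced d6 next to d2⟧ = {d4, d7}.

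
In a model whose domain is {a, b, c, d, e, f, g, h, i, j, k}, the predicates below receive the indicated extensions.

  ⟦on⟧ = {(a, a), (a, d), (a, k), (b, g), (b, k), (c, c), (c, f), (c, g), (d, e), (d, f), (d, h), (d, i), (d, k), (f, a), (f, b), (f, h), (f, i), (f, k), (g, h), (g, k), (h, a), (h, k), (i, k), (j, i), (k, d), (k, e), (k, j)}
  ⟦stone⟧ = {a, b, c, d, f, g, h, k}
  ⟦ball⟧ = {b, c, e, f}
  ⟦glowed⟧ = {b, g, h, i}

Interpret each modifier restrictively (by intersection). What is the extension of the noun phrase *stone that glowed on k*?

{b, g, h}

⟦that glowed⟧ = ⟦glowed⟧ = {b, g, h, i}
⟦on k⟧ = {x : ⟨x, k⟩ ∈ ⟦on⟧} = {a, b, d, f, g, h, i}
⟦stone⟧ = {a, b, c, d, f, g, h, k}
… ∩ ⟦that glowed⟧ = {a, b, c, d, f, g, h, k} ∩ {b, g, h, i} = {b, g, h}
… ∩ ⟦on k⟧ = {b, g, h} ∩ {a, b, d, f, g, h, i} = {b, g, h}
So ⟦stone that glowed on k⟧ = {b, g, h}.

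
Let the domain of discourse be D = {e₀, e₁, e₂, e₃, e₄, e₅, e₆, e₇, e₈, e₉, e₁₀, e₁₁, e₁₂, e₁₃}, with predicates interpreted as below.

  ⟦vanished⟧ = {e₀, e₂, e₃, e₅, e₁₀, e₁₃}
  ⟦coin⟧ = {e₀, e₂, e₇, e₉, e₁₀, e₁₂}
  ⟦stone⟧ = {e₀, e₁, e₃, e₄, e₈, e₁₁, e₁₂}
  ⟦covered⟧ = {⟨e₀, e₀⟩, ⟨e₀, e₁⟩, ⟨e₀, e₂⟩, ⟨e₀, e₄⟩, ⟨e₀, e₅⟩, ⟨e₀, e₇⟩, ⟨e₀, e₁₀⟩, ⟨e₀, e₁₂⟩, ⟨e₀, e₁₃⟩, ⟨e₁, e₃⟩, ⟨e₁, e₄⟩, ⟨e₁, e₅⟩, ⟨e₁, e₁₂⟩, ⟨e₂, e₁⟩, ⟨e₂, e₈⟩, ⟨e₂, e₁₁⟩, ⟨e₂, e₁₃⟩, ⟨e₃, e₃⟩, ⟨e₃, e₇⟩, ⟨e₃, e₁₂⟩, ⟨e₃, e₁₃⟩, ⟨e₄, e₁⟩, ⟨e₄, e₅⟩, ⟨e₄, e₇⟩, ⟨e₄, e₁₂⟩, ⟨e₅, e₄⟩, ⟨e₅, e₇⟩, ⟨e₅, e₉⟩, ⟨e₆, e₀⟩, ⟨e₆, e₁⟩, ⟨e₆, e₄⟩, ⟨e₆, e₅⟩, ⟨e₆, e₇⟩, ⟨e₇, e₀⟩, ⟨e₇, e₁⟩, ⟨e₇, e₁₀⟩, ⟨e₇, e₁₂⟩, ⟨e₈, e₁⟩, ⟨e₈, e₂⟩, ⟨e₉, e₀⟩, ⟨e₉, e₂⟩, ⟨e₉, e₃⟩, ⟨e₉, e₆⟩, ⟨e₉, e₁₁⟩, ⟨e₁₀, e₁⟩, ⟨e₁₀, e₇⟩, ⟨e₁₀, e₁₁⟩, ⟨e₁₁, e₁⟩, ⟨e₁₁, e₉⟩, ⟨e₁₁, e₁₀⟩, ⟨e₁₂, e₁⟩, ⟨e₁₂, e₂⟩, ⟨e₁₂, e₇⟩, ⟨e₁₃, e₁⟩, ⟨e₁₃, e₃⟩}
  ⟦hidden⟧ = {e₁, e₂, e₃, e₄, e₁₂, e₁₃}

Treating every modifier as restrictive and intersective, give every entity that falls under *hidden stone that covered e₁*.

⟦that covered e₁⟧ = {x : ⟨x, e₁⟩ ∈ ⟦covered⟧} = {e₀, e₂, e₄, e₆, e₇, e₈, e₁₀, e₁₁, e₁₂, e₁₃}
⟦stone⟧ = {e₀, e₁, e₃, e₄, e₈, e₁₁, e₁₂}
… ∩ ⟦that covered e₁⟧ = {e₀, e₁, e₃, e₄, e₈, e₁₁, e₁₂} ∩ {e₀, e₂, e₄, e₆, e₇, e₈, e₁₀, e₁₁, e₁₂, e₁₃} = {e₀, e₄, e₈, e₁₁, e₁₂}
… ∩ ⟦hidden⟧ = {e₀, e₄, e₈, e₁₁, e₁₂} ∩ {e₁, e₂, e₃, e₄, e₁₂, e₁₃} = {e₄, e₁₂}
So ⟦hidden stone that covered e₁⟧ = {e₄, e₁₂}.

{e₄, e₁₂}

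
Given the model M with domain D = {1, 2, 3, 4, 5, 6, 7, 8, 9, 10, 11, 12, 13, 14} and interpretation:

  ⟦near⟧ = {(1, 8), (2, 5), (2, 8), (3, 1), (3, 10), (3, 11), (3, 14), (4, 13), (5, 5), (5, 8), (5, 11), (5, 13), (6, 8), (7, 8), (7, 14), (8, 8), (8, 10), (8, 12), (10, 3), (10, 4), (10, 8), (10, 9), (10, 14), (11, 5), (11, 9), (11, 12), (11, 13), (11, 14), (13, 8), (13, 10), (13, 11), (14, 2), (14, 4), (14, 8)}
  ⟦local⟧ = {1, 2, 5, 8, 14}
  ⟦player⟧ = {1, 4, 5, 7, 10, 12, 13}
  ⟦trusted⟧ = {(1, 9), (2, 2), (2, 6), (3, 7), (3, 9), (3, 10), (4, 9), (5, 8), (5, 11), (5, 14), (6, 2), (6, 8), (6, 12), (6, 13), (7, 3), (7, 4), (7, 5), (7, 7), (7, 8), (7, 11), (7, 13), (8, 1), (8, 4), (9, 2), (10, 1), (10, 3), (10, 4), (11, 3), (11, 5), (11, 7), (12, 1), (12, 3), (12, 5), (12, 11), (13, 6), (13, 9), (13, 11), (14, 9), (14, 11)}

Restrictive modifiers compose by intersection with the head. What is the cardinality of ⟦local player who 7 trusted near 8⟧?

1

⟦who 7 trusted⟧ = {x : ⟨7, x⟩ ∈ ⟦trusted⟧} = {3, 4, 5, 7, 8, 11, 13}
⟦near 8⟧ = {x : ⟨x, 8⟩ ∈ ⟦near⟧} = {1, 2, 5, 6, 7, 8, 10, 13, 14}
⟦player⟧ = {1, 4, 5, 7, 10, 12, 13}
… ∩ ⟦who 7 trusted⟧ = {1, 4, 5, 7, 10, 12, 13} ∩ {3, 4, 5, 7, 8, 11, 13} = {4, 5, 7, 13}
… ∩ ⟦near 8⟧ = {4, 5, 7, 13} ∩ {1, 2, 5, 6, 7, 8, 10, 13, 14} = {5, 7, 13}
… ∩ ⟦local⟧ = {5, 7, 13} ∩ {1, 2, 5, 8, 14} = {5}
⟦local player who 7 trusted near 8⟧ = {5}, so the cardinality is 1.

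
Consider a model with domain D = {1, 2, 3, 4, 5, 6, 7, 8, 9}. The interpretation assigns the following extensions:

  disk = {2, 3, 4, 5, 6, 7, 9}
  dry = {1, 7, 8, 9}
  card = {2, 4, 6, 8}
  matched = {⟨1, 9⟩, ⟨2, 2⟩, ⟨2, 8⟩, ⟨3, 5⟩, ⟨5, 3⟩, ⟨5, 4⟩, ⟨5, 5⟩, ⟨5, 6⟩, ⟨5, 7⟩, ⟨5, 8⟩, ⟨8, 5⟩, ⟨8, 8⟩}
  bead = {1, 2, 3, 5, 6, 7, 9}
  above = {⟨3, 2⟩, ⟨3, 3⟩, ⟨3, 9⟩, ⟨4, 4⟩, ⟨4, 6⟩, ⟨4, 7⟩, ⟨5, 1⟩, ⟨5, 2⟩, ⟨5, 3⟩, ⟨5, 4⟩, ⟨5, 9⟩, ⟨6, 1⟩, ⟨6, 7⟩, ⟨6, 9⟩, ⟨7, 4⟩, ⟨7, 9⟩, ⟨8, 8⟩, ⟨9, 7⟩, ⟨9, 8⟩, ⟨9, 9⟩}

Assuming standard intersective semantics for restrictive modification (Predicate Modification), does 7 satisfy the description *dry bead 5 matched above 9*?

yes

⟦5 matched⟧ = {x : ⟨5, x⟩ ∈ ⟦matched⟧} = {3, 4, 5, 6, 7, 8}
⟦above 9⟧ = {x : ⟨x, 9⟩ ∈ ⟦above⟧} = {3, 5, 6, 7, 9}
⟦bead⟧ = {1, 2, 3, 5, 6, 7, 9}
… ∩ ⟦5 matched⟧ = {1, 2, 3, 5, 6, 7, 9} ∩ {3, 4, 5, 6, 7, 8} = {3, 5, 6, 7}
… ∩ ⟦above 9⟧ = {3, 5, 6, 7} ∩ {3, 5, 6, 7, 9} = {3, 5, 6, 7}
… ∩ ⟦dry⟧ = {3, 5, 6, 7} ∩ {1, 7, 8, 9} = {7}
⟦dry bead 5 matched above 9⟧ = {7}; 7 ∈ this set.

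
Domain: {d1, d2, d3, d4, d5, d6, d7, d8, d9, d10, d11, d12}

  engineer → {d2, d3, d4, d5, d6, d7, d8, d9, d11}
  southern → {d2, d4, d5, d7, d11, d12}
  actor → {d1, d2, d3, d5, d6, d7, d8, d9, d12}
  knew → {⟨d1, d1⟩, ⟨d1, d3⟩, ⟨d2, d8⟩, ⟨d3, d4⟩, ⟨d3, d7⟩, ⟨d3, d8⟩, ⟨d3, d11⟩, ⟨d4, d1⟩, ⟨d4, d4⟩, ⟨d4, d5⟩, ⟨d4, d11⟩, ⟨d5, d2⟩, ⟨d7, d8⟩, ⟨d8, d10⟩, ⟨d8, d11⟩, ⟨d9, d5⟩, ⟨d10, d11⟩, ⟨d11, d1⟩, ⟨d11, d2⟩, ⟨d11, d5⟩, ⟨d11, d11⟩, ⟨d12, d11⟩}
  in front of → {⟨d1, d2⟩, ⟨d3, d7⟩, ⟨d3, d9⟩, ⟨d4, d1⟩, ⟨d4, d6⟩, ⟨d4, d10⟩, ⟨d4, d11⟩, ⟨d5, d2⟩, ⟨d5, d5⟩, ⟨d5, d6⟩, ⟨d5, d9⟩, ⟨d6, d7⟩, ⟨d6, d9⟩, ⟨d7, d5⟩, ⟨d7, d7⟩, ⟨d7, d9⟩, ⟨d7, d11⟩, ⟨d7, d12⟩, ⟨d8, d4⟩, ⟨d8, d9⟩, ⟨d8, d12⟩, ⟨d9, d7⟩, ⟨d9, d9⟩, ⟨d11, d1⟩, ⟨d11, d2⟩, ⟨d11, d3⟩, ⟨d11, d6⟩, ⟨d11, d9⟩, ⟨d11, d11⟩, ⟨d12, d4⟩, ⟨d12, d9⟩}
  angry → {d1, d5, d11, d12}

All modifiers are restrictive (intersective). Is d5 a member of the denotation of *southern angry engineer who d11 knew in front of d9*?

⟦who d11 knew⟧ = {x : ⟨d11, x⟩ ∈ ⟦knew⟧} = {d1, d2, d5, d11}
⟦in front of d9⟧ = {x : ⟨x, d9⟩ ∈ ⟦in front of⟧} = {d3, d5, d6, d7, d8, d9, d11, d12}
⟦engineer⟧ = {d2, d3, d4, d5, d6, d7, d8, d9, d11}
… ∩ ⟦who d11 knew⟧ = {d2, d3, d4, d5, d6, d7, d8, d9, d11} ∩ {d1, d2, d5, d11} = {d2, d5, d11}
… ∩ ⟦in front of d9⟧ = {d2, d5, d11} ∩ {d3, d5, d6, d7, d8, d9, d11, d12} = {d5, d11}
… ∩ ⟦southern⟧ = {d5, d11} ∩ {d2, d4, d5, d7, d11, d12} = {d5, d11}
… ∩ ⟦angry⟧ = {d5, d11} ∩ {d1, d5, d11, d12} = {d5, d11}
⟦southern angry engineer who d11 knew in front of d9⟧ = {d5, d11}; d5 ∈ this set.

yes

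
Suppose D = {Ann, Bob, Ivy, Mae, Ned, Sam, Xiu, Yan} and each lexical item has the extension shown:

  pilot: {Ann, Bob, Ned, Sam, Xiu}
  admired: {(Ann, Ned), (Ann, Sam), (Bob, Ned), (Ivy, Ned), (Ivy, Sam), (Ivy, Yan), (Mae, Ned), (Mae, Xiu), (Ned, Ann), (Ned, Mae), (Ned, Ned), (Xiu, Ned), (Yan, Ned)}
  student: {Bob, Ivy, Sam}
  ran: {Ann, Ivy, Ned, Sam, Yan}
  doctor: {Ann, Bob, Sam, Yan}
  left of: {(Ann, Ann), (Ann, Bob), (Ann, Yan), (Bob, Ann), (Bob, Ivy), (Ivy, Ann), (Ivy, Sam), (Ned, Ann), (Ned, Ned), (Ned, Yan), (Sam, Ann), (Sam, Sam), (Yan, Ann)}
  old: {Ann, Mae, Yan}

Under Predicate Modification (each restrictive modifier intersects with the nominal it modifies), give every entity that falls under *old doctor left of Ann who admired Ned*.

{Ann, Yan}

⟦left of Ann⟧ = {x : ⟨x, Ann⟩ ∈ ⟦left of⟧} = {Ann, Bob, Ivy, Ned, Sam, Yan}
⟦who admired Ned⟧ = {x : ⟨x, Ned⟩ ∈ ⟦admired⟧} = {Ann, Bob, Ivy, Mae, Ned, Xiu, Yan}
⟦doctor⟧ = {Ann, Bob, Sam, Yan}
… ∩ ⟦left of Ann⟧ = {Ann, Bob, Sam, Yan} ∩ {Ann, Bob, Ivy, Ned, Sam, Yan} = {Ann, Bob, Sam, Yan}
… ∩ ⟦who admired Ned⟧ = {Ann, Bob, Sam, Yan} ∩ {Ann, Bob, Ivy, Mae, Ned, Xiu, Yan} = {Ann, Bob, Yan}
… ∩ ⟦old⟧ = {Ann, Bob, Yan} ∩ {Ann, Mae, Yan} = {Ann, Yan}
So ⟦old doctor left of Ann who admired Ned⟧ = {Ann, Yan}.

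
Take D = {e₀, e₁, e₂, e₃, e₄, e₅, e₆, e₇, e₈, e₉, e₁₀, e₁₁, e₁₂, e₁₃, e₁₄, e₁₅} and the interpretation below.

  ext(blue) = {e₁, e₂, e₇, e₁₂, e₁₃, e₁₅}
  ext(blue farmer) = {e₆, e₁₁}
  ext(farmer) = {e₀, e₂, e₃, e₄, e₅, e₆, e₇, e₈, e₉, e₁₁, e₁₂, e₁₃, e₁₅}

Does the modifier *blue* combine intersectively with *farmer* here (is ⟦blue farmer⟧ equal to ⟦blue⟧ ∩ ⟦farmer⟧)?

⟦blue⟧ ∩ ⟦farmer⟧ = {e₁, e₂, e₇, e₁₂, e₁₃, e₁₅} ∩ {e₀, e₂, e₃, e₄, e₅, e₆, e₇, e₈, e₉, e₁₁, e₁₂, e₁₃, e₁₅} = {e₂, e₇, e₁₂, e₁₃, e₁₅}
Observed ⟦blue farmer⟧ = {e₆, e₁₁}.
These differ, so the modifier is not intersective in this model.

no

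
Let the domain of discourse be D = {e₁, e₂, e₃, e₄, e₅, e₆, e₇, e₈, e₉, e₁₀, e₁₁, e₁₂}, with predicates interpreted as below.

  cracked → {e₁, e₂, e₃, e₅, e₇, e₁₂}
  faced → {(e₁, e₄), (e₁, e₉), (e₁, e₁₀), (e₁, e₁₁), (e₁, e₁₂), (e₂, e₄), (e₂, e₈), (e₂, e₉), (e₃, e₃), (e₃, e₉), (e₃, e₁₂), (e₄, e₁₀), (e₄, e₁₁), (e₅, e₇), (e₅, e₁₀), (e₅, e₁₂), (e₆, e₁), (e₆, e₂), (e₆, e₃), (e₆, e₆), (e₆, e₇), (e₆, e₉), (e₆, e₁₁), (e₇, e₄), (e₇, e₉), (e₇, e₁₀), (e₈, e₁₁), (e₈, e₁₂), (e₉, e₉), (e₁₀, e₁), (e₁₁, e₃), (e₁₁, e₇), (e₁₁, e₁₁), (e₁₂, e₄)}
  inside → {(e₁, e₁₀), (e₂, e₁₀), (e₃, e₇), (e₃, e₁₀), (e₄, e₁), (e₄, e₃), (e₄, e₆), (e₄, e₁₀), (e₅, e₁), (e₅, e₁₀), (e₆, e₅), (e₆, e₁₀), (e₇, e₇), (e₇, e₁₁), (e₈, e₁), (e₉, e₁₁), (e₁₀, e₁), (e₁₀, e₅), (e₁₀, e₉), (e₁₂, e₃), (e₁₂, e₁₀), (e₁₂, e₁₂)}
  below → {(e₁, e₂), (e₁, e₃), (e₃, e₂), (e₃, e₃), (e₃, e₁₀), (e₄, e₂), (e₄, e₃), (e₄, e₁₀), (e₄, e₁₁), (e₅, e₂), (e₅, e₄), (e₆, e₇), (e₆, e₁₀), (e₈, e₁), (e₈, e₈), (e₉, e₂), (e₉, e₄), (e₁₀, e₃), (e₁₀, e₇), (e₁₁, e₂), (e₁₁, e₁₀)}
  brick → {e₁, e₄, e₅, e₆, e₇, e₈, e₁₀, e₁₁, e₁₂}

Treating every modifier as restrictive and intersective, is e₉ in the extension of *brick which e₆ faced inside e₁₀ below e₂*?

no

⟦which e₆ faced⟧ = {x : ⟨e₆, x⟩ ∈ ⟦faced⟧} = {e₁, e₂, e₃, e₆, e₇, e₉, e₁₁}
⟦inside e₁₀⟧ = {x : ⟨x, e₁₀⟩ ∈ ⟦inside⟧} = {e₁, e₂, e₃, e₄, e₅, e₆, e₁₂}
⟦below e₂⟧ = {x : ⟨x, e₂⟩ ∈ ⟦below⟧} = {e₁, e₃, e₄, e₅, e₉, e₁₁}
⟦brick⟧ = {e₁, e₄, e₅, e₆, e₇, e₈, e₁₀, e₁₁, e₁₂}
… ∩ ⟦which e₆ faced⟧ = {e₁, e₄, e₅, e₆, e₇, e₈, e₁₀, e₁₁, e₁₂} ∩ {e₁, e₂, e₃, e₆, e₇, e₉, e₁₁} = {e₁, e₆, e₇, e₁₁}
… ∩ ⟦inside e₁₀⟧ = {e₁, e₆, e₇, e₁₁} ∩ {e₁, e₂, e₃, e₄, e₅, e₆, e₁₂} = {e₁, e₆}
… ∩ ⟦below e₂⟧ = {e₁, e₆} ∩ {e₁, e₃, e₄, e₅, e₉, e₁₁} = {e₁}
⟦brick which e₆ faced inside e₁₀ below e₂⟧ = {e₁}; e₉ ∉ this set.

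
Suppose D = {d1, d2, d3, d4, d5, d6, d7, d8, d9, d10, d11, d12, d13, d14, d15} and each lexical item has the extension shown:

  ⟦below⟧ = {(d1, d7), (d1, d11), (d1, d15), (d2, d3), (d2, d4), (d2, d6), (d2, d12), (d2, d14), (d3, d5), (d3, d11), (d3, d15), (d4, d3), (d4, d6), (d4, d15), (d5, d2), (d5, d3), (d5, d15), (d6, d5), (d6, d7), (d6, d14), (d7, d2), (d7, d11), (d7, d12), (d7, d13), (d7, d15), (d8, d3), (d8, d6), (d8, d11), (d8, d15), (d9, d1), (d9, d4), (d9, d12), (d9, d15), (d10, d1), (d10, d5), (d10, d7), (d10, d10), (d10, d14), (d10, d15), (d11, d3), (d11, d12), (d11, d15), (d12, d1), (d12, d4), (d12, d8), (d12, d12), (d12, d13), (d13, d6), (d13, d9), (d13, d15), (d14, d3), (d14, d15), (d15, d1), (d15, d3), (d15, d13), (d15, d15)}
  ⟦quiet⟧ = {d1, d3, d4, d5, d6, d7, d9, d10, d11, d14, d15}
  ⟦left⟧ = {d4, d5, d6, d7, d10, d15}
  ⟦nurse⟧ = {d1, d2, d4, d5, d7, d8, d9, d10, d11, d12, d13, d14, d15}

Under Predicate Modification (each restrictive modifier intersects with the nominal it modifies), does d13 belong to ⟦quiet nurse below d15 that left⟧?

⟦below d15⟧ = {x : ⟨x, d15⟩ ∈ ⟦below⟧} = {d1, d3, d4, d5, d7, d8, d9, d10, d11, d13, d14, d15}
⟦that left⟧ = ⟦left⟧ = {d4, d5, d6, d7, d10, d15}
⟦nurse⟧ = {d1, d2, d4, d5, d7, d8, d9, d10, d11, d12, d13, d14, d15}
… ∩ ⟦below d15⟧ = {d1, d2, d4, d5, d7, d8, d9, d10, d11, d12, d13, d14, d15} ∩ {d1, d3, d4, d5, d7, d8, d9, d10, d11, d13, d14, d15} = {d1, d4, d5, d7, d8, d9, d10, d11, d13, d14, d15}
… ∩ ⟦that left⟧ = {d1, d4, d5, d7, d8, d9, d10, d11, d13, d14, d15} ∩ {d4, d5, d6, d7, d10, d15} = {d4, d5, d7, d10, d15}
… ∩ ⟦quiet⟧ = {d4, d5, d7, d10, d15} ∩ {d1, d3, d4, d5, d6, d7, d9, d10, d11, d14, d15} = {d4, d5, d7, d10, d15}
⟦quiet nurse below d15 that left⟧ = {d4, d5, d7, d10, d15}; d13 ∉ this set.

no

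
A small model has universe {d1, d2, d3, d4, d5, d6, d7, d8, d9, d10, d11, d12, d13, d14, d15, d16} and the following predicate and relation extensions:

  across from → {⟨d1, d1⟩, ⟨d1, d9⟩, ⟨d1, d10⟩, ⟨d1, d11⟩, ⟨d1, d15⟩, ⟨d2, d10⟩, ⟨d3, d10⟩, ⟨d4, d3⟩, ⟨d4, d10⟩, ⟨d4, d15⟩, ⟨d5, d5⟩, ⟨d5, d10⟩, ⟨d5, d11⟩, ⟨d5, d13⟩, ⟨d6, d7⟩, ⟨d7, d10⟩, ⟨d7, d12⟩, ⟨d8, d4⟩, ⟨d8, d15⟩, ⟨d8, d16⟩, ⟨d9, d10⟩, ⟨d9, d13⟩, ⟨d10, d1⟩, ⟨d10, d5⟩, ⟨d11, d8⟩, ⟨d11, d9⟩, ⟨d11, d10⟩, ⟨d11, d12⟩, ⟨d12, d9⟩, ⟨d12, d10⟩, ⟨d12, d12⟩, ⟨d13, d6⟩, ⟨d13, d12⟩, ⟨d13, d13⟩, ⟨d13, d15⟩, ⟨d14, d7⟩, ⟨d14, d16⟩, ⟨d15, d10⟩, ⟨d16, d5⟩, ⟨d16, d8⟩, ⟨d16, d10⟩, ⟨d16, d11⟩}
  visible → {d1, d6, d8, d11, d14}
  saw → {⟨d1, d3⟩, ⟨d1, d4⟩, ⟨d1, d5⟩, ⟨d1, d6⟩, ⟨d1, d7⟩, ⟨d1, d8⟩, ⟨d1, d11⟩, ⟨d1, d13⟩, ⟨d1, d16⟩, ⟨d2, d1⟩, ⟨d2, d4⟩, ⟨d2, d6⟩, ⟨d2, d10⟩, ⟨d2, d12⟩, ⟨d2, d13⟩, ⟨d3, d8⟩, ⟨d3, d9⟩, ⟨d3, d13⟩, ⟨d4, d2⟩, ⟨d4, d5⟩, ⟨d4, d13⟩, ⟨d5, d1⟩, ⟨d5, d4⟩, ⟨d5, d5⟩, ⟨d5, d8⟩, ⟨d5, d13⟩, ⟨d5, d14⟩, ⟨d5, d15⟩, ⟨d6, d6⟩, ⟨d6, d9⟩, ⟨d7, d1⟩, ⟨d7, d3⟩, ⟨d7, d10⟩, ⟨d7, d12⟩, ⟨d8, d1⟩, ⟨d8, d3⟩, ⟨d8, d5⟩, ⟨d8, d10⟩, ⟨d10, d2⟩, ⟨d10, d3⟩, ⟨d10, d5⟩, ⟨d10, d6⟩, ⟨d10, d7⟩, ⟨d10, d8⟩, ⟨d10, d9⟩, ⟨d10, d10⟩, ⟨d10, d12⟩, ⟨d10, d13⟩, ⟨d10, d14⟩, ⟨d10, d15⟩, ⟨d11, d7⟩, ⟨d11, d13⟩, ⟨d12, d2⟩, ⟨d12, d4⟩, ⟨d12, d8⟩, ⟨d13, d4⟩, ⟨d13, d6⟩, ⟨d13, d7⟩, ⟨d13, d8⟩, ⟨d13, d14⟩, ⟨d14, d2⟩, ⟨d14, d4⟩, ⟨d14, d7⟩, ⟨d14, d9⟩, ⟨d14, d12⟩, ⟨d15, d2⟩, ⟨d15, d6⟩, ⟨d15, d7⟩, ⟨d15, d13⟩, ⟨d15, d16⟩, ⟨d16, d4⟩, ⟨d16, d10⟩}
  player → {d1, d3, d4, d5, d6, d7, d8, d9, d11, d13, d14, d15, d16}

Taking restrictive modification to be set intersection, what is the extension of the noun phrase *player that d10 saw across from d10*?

⟦that d10 saw⟧ = {x : ⟨d10, x⟩ ∈ ⟦saw⟧} = {d2, d3, d5, d6, d7, d8, d9, d10, d12, d13, d14, d15}
⟦across from d10⟧ = {x : ⟨x, d10⟩ ∈ ⟦across from⟧} = {d1, d2, d3, d4, d5, d7, d9, d11, d12, d15, d16}
⟦player⟧ = {d1, d3, d4, d5, d6, d7, d8, d9, d11, d13, d14, d15, d16}
… ∩ ⟦that d10 saw⟧ = {d1, d3, d4, d5, d6, d7, d8, d9, d11, d13, d14, d15, d16} ∩ {d2, d3, d5, d6, d7, d8, d9, d10, d12, d13, d14, d15} = {d3, d5, d6, d7, d8, d9, d13, d14, d15}
… ∩ ⟦across from d10⟧ = {d3, d5, d6, d7, d8, d9, d13, d14, d15} ∩ {d1, d2, d3, d4, d5, d7, d9, d11, d12, d15, d16} = {d3, d5, d7, d9, d15}
So ⟦player that d10 saw across from d10⟧ = {d3, d5, d7, d9, d15}.

{d3, d5, d7, d9, d15}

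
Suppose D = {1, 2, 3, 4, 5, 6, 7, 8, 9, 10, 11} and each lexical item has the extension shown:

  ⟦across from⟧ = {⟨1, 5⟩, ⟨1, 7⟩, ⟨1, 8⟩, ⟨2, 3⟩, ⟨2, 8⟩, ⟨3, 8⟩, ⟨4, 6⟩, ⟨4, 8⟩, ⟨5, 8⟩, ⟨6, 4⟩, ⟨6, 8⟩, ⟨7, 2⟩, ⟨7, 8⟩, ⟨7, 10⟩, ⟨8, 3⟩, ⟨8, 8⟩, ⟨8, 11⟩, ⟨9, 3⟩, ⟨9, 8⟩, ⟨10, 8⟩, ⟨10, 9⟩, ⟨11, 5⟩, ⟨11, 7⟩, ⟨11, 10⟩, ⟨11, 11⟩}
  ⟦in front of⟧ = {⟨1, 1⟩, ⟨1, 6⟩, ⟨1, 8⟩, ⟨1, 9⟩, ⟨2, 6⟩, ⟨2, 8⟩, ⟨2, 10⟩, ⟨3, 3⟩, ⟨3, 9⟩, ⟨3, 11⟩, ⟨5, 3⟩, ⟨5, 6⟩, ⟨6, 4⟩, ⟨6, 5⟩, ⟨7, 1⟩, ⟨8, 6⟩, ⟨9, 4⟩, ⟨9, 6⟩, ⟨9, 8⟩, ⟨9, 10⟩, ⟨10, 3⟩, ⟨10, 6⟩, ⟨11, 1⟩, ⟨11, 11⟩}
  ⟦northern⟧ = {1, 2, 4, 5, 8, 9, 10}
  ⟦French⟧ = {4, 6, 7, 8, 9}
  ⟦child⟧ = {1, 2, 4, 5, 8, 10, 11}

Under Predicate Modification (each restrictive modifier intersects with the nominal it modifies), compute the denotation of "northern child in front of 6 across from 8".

{1, 2, 5, 8, 10}

⟦in front of 6⟧ = {x : ⟨x, 6⟩ ∈ ⟦in front of⟧} = {1, 2, 5, 8, 9, 10}
⟦across from 8⟧ = {x : ⟨x, 8⟩ ∈ ⟦across from⟧} = {1, 2, 3, 4, 5, 6, 7, 8, 9, 10}
⟦child⟧ = {1, 2, 4, 5, 8, 10, 11}
… ∩ ⟦in front of 6⟧ = {1, 2, 4, 5, 8, 10, 11} ∩ {1, 2, 5, 8, 9, 10} = {1, 2, 5, 8, 10}
… ∩ ⟦across from 8⟧ = {1, 2, 5, 8, 10} ∩ {1, 2, 3, 4, 5, 6, 7, 8, 9, 10} = {1, 2, 5, 8, 10}
… ∩ ⟦northern⟧ = {1, 2, 5, 8, 10} ∩ {1, 2, 4, 5, 8, 9, 10} = {1, 2, 5, 8, 10}
So ⟦northern child in front of 6 across from 8⟧ = {1, 2, 5, 8, 10}.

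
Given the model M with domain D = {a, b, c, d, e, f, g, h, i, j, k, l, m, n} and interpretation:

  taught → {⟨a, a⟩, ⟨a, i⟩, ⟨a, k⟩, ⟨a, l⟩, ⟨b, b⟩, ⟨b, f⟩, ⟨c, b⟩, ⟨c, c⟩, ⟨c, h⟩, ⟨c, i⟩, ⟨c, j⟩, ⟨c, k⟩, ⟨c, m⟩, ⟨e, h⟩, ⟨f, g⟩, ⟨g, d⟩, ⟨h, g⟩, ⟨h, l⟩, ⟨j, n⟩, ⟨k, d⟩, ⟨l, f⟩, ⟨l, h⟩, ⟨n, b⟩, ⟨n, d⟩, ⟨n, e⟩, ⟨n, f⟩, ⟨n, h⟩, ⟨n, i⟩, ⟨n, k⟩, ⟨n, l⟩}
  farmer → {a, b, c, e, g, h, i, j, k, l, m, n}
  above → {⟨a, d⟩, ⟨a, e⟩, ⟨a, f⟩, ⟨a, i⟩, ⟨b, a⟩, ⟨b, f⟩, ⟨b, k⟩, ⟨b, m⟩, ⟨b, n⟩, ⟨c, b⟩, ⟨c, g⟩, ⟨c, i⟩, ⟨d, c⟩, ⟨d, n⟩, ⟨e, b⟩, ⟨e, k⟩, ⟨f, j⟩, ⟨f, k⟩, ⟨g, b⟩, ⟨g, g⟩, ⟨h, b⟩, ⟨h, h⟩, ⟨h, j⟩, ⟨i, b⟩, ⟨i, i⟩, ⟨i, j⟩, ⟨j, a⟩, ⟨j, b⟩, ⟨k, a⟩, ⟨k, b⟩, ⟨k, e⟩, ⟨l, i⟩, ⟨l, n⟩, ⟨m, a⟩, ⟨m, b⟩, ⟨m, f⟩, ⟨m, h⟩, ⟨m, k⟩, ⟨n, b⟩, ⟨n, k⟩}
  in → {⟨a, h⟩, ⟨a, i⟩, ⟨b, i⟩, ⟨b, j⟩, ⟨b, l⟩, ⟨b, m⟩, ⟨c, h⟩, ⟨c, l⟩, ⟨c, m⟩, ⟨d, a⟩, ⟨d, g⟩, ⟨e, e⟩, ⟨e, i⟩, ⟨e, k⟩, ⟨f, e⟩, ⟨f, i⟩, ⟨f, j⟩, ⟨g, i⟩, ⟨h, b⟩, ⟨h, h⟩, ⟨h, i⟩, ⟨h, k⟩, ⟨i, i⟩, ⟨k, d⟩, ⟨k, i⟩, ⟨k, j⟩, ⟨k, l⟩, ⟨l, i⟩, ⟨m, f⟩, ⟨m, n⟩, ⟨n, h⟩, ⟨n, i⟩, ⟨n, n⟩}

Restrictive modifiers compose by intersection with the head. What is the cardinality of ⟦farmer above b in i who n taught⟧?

⟦above b⟧ = {x : ⟨x, b⟩ ∈ ⟦above⟧} = {c, e, g, h, i, j, k, m, n}
⟦in i⟧ = {x : ⟨x, i⟩ ∈ ⟦in⟧} = {a, b, e, f, g, h, i, k, l, n}
⟦who n taught⟧ = {x : ⟨n, x⟩ ∈ ⟦taught⟧} = {b, d, e, f, h, i, k, l}
⟦farmer⟧ = {a, b, c, e, g, h, i, j, k, l, m, n}
… ∩ ⟦above b⟧ = {a, b, c, e, g, h, i, j, k, l, m, n} ∩ {c, e, g, h, i, j, k, m, n} = {c, e, g, h, i, j, k, m, n}
… ∩ ⟦in i⟧ = {c, e, g, h, i, j, k, m, n} ∩ {a, b, e, f, g, h, i, k, l, n} = {e, g, h, i, k, n}
… ∩ ⟦who n taught⟧ = {e, g, h, i, k, n} ∩ {b, d, e, f, h, i, k, l} = {e, h, i, k}
⟦farmer above b in i who n taught⟧ = {e, h, i, k}, so the cardinality is 4.

4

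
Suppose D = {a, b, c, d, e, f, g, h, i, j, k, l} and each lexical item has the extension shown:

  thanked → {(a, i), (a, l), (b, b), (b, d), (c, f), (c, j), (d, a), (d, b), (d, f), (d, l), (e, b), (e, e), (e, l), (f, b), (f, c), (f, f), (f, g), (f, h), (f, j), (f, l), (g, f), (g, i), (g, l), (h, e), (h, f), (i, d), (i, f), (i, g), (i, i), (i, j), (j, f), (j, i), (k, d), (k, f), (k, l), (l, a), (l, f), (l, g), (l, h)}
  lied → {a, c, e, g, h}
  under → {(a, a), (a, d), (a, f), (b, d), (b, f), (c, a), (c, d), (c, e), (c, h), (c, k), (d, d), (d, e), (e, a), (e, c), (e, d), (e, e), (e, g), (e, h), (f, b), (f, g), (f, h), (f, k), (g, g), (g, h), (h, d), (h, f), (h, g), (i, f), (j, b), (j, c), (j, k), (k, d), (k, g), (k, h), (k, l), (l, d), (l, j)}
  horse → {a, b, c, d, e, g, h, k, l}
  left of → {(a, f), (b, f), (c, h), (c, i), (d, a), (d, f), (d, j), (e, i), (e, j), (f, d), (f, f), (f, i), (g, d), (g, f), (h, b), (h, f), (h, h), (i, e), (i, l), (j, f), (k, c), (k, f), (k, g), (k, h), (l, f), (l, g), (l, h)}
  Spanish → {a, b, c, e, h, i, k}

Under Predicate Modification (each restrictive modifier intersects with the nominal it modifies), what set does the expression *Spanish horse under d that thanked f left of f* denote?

{h, k}

⟦under d⟧ = {x : ⟨x, d⟩ ∈ ⟦under⟧} = {a, b, c, d, e, h, k, l}
⟦that thanked f⟧ = {x : ⟨x, f⟩ ∈ ⟦thanked⟧} = {c, d, f, g, h, i, j, k, l}
⟦left of f⟧ = {x : ⟨x, f⟩ ∈ ⟦left of⟧} = {a, b, d, f, g, h, j, k, l}
⟦horse⟧ = {a, b, c, d, e, g, h, k, l}
… ∩ ⟦under d⟧ = {a, b, c, d, e, g, h, k, l} ∩ {a, b, c, d, e, h, k, l} = {a, b, c, d, e, h, k, l}
… ∩ ⟦that thanked f⟧ = {a, b, c, d, e, h, k, l} ∩ {c, d, f, g, h, i, j, k, l} = {c, d, h, k, l}
… ∩ ⟦left of f⟧ = {c, d, h, k, l} ∩ {a, b, d, f, g, h, j, k, l} = {d, h, k, l}
… ∩ ⟦Spanish⟧ = {d, h, k, l} ∩ {a, b, c, e, h, i, k} = {h, k}
So ⟦Spanish horse under d that thanked f left of f⟧ = {h, k}.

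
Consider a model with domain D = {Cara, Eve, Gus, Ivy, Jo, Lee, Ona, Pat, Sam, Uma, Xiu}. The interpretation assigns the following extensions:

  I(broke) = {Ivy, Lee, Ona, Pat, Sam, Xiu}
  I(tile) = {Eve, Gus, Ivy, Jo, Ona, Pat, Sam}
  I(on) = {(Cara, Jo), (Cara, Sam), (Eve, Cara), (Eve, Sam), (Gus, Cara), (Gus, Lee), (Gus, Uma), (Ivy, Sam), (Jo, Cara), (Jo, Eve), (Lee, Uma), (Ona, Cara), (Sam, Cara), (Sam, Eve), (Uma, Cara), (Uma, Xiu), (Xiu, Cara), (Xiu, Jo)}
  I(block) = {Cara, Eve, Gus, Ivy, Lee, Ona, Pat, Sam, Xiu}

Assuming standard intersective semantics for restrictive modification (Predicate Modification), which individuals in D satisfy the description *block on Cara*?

⟦on Cara⟧ = {x : ⟨x, Cara⟩ ∈ ⟦on⟧} = {Eve, Gus, Jo, Ona, Sam, Uma, Xiu}
⟦block⟧ = {Cara, Eve, Gus, Ivy, Lee, Ona, Pat, Sam, Xiu}
… ∩ ⟦on Cara⟧ = {Cara, Eve, Gus, Ivy, Lee, Ona, Pat, Sam, Xiu} ∩ {Eve, Gus, Jo, Ona, Sam, Uma, Xiu} = {Eve, Gus, Ona, Sam, Xiu}
So ⟦block on Cara⟧ = {Eve, Gus, Ona, Sam, Xiu}.

{Eve, Gus, Ona, Sam, Xiu}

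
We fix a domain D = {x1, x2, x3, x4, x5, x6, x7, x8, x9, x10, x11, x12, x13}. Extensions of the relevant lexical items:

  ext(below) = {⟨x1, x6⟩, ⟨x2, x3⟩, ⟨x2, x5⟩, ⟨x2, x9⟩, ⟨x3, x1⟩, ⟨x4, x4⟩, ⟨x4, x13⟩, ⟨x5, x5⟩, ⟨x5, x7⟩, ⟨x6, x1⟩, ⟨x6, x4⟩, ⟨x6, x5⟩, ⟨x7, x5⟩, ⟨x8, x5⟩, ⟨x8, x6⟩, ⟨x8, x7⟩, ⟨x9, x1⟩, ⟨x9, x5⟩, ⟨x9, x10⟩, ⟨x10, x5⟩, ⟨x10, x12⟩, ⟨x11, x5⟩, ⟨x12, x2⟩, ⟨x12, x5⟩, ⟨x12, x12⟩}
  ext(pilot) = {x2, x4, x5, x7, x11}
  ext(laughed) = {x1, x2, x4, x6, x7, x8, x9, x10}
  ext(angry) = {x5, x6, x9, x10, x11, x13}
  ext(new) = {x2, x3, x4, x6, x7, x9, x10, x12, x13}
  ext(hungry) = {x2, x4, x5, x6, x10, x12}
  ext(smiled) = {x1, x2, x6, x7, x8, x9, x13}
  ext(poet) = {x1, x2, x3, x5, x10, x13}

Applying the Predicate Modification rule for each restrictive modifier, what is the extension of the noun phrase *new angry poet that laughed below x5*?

{x10}

⟦that laughed⟧ = ⟦laughed⟧ = {x1, x2, x4, x6, x7, x8, x9, x10}
⟦below x5⟧ = {x : ⟨x, x5⟩ ∈ ⟦below⟧} = {x2, x5, x6, x7, x8, x9, x10, x11, x12}
⟦poet⟧ = {x1, x2, x3, x5, x10, x13}
… ∩ ⟦that laughed⟧ = {x1, x2, x3, x5, x10, x13} ∩ {x1, x2, x4, x6, x7, x8, x9, x10} = {x1, x2, x10}
… ∩ ⟦below x5⟧ = {x1, x2, x10} ∩ {x2, x5, x6, x7, x8, x9, x10, x11, x12} = {x2, x10}
… ∩ ⟦new⟧ = {x2, x10} ∩ {x2, x3, x4, x6, x7, x9, x10, x12, x13} = {x2, x10}
… ∩ ⟦angry⟧ = {x2, x10} ∩ {x5, x6, x9, x10, x11, x13} = {x10}
So ⟦new angry poet that laughed below x5⟧ = {x10}.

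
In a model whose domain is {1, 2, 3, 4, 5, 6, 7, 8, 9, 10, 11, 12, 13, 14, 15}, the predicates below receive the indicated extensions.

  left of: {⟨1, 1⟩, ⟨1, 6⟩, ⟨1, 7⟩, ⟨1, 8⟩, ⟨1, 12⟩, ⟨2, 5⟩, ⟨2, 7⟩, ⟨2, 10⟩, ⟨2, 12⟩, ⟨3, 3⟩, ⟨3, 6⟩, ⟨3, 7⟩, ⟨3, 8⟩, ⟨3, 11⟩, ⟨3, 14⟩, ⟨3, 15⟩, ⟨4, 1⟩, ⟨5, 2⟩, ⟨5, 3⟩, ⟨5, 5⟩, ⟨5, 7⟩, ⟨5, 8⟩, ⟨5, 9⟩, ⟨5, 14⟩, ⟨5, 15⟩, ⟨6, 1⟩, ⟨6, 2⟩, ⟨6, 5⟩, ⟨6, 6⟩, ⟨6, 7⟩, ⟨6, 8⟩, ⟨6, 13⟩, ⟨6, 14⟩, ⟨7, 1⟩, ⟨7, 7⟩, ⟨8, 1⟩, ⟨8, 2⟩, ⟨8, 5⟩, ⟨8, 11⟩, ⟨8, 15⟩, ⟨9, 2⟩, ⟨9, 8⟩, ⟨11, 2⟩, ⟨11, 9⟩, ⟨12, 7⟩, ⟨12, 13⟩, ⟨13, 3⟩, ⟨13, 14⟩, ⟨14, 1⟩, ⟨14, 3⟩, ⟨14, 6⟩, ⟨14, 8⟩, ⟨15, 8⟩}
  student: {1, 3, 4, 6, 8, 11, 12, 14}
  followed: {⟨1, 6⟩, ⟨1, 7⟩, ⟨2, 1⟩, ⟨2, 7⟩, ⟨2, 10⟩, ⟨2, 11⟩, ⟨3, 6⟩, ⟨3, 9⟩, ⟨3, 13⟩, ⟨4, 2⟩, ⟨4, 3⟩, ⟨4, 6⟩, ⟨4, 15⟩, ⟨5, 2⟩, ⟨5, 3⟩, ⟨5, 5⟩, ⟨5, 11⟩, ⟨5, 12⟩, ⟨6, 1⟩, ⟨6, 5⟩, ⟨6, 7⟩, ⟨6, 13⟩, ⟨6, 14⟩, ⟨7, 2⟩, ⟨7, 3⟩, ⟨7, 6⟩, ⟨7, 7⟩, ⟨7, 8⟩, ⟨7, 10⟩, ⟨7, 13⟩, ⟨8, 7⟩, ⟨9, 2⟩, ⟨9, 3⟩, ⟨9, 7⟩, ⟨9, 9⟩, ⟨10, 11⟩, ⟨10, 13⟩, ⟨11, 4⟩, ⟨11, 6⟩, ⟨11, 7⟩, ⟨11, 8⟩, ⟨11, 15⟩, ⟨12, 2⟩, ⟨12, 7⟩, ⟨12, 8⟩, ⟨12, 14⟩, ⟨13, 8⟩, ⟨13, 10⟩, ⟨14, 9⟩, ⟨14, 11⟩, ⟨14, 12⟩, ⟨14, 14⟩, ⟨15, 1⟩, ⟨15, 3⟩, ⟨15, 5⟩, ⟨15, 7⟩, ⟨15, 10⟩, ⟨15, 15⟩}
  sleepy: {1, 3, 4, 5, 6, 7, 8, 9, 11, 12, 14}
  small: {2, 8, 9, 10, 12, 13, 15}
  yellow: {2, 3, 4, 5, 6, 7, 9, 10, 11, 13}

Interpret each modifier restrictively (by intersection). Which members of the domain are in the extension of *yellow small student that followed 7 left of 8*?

⟦that followed 7⟧ = {x : ⟨x, 7⟩ ∈ ⟦followed⟧} = {1, 2, 6, 7, 8, 9, 11, 12, 15}
⟦left of 8⟧ = {x : ⟨x, 8⟩ ∈ ⟦left of⟧} = {1, 3, 5, 6, 9, 14, 15}
⟦student⟧ = {1, 3, 4, 6, 8, 11, 12, 14}
… ∩ ⟦that followed 7⟧ = {1, 3, 4, 6, 8, 11, 12, 14} ∩ {1, 2, 6, 7, 8, 9, 11, 12, 15} = {1, 6, 8, 11, 12}
… ∩ ⟦left of 8⟧ = {1, 6, 8, 11, 12} ∩ {1, 3, 5, 6, 9, 14, 15} = {1, 6}
… ∩ ⟦yellow⟧ = {1, 6} ∩ {2, 3, 4, 5, 6, 7, 9, 10, 11, 13} = {6}
… ∩ ⟦small⟧ = {6} ∩ {2, 8, 9, 10, 12, 13, 15} = ∅
So ⟦yellow small student that followed 7 left of 8⟧ = ∅.

∅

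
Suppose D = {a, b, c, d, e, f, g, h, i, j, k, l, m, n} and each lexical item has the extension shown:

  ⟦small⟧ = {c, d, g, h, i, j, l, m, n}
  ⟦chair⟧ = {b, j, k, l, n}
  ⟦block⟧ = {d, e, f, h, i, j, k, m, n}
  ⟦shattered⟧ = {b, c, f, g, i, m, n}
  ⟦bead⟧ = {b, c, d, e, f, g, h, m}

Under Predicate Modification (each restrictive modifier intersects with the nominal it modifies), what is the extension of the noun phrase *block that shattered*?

{f, i, m, n}

⟦that shattered⟧ = ⟦shattered⟧ = {b, c, f, g, i, m, n}
⟦block⟧ = {d, e, f, h, i, j, k, m, n}
… ∩ ⟦that shattered⟧ = {d, e, f, h, i, j, k, m, n} ∩ {b, c, f, g, i, m, n} = {f, i, m, n}
So ⟦block that shattered⟧ = {f, i, m, n}.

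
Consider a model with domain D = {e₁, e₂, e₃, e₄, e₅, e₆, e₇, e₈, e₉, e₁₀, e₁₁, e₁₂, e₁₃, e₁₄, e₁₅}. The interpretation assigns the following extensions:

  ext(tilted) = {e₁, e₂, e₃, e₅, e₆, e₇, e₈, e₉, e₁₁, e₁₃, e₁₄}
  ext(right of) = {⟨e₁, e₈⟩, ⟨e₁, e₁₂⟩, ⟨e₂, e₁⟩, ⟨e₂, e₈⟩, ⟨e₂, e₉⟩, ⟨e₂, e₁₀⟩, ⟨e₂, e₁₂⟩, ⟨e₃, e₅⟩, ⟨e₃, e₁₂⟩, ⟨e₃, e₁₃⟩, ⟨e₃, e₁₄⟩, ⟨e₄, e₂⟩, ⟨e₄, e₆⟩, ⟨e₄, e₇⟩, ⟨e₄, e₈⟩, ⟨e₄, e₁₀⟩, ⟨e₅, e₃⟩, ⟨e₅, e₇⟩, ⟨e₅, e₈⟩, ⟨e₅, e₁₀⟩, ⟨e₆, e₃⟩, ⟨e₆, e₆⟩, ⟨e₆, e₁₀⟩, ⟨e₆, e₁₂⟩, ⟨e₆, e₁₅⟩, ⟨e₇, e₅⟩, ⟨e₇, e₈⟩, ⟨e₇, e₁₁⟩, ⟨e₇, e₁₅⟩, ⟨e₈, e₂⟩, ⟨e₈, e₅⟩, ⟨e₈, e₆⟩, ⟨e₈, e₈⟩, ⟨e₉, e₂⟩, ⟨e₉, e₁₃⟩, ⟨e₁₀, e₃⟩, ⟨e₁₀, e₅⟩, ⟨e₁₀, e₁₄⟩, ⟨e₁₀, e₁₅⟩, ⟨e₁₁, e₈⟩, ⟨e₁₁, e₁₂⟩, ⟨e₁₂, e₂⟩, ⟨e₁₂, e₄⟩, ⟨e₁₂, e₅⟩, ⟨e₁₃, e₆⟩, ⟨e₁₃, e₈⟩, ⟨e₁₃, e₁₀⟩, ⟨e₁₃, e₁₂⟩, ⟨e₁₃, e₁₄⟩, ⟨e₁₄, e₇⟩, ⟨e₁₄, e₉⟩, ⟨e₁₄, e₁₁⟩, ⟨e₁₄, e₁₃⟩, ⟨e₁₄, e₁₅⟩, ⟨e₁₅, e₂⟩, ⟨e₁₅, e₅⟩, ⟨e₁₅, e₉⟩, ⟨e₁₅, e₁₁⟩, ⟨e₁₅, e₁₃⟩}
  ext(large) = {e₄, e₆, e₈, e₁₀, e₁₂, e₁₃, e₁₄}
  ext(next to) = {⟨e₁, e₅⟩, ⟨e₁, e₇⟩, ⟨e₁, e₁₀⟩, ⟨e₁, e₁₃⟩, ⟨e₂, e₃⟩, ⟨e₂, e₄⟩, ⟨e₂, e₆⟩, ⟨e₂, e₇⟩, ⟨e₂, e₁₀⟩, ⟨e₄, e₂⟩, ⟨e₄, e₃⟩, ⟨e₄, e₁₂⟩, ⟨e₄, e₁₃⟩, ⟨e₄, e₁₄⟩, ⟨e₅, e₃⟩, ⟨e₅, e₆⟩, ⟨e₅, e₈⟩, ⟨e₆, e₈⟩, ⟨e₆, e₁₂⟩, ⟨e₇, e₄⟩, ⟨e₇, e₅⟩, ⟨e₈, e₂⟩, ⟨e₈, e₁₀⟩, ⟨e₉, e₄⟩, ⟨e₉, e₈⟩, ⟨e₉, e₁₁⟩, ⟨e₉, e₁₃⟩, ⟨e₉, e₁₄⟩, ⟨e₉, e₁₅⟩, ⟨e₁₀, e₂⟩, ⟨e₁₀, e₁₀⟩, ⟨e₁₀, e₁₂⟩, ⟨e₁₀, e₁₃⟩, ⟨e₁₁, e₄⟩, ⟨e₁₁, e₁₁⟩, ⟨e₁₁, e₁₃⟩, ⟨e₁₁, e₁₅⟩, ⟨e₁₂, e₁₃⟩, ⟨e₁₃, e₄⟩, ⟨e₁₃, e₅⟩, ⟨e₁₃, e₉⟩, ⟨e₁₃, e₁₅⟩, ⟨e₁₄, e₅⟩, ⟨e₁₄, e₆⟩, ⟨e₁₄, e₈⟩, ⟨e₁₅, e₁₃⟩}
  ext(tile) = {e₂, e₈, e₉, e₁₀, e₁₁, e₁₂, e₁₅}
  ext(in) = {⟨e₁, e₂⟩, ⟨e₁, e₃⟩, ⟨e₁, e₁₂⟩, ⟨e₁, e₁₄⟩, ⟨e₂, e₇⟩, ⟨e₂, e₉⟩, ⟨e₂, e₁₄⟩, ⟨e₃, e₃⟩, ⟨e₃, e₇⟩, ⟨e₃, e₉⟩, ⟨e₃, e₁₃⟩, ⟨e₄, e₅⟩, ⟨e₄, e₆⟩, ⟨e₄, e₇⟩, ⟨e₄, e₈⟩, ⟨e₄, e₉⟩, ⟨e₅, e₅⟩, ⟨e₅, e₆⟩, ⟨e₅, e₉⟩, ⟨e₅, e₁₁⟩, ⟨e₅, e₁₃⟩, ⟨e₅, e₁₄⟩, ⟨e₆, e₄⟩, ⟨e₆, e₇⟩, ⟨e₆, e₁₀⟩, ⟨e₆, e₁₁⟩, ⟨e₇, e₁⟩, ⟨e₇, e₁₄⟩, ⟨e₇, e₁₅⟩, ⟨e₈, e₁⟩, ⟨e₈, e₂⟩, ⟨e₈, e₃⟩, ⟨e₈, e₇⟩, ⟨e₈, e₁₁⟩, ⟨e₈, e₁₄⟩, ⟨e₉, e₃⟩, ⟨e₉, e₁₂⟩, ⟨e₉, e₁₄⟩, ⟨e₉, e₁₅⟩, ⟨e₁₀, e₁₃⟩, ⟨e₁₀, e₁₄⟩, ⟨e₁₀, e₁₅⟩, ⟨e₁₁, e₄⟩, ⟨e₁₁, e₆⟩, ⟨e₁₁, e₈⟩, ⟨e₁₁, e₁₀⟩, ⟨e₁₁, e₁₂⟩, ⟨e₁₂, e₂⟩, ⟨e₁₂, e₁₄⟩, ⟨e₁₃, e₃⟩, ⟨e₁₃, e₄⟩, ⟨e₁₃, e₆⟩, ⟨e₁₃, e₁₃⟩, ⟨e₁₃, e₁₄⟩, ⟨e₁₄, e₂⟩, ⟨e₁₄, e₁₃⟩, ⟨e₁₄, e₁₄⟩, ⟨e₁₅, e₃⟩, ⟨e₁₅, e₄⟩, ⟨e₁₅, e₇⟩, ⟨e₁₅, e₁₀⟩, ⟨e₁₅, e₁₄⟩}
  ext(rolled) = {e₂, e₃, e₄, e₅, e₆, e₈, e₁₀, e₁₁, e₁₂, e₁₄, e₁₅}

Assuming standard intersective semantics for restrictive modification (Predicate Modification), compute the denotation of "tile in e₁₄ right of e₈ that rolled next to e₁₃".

{ }

⟦in e₁₄⟧ = {x : ⟨x, e₁₄⟩ ∈ ⟦in⟧} = {e₁, e₂, e₅, e₇, e₈, e₉, e₁₀, e₁₂, e₁₃, e₁₄, e₁₅}
⟦right of e₈⟧ = {x : ⟨x, e₈⟩ ∈ ⟦right of⟧} = {e₁, e₂, e₄, e₅, e₇, e₈, e₁₁, e₁₃}
⟦that rolled⟧ = ⟦rolled⟧ = {e₂, e₃, e₄, e₅, e₆, e₈, e₁₀, e₁₁, e₁₂, e₁₄, e₁₅}
⟦next to e₁₃⟧ = {x : ⟨x, e₁₃⟩ ∈ ⟦next to⟧} = {e₁, e₄, e₉, e₁₀, e₁₁, e₁₂, e₁₅}
⟦tile⟧ = {e₂, e₈, e₉, e₁₀, e₁₁, e₁₂, e₁₅}
… ∩ ⟦in e₁₄⟧ = {e₂, e₈, e₉, e₁₀, e₁₁, e₁₂, e₁₅} ∩ {e₁, e₂, e₅, e₇, e₈, e₉, e₁₀, e₁₂, e₁₃, e₁₄, e₁₅} = {e₂, e₈, e₉, e₁₀, e₁₂, e₁₅}
… ∩ ⟦right of e₈⟧ = {e₂, e₈, e₉, e₁₀, e₁₂, e₁₅} ∩ {e₁, e₂, e₄, e₅, e₇, e₈, e₁₁, e₁₃} = {e₂, e₈}
… ∩ ⟦that rolled⟧ = {e₂, e₈} ∩ {e₂, e₃, e₄, e₅, e₆, e₈, e₁₀, e₁₁, e₁₂, e₁₄, e₁₅} = {e₂, e₈}
… ∩ ⟦next to e₁₃⟧ = {e₂, e₈} ∩ {e₁, e₄, e₉, e₁₀, e₁₁, e₁₂, e₁₅} = ∅
So ⟦tile in e₁₄ right of e₈ that rolled next to e₁₃⟧ = { }.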